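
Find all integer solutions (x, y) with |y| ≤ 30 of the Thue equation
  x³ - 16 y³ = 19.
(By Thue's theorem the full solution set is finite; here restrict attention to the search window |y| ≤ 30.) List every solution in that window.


The equation is x³ - 16y³ = 19. For fixed y, x³ = 16·y³ + 19, so a solution requires the RHS to be a perfect cube.
Strategy: iterate y from -30 to 30, compute RHS = 16·y³ + 19, and check whether it is a (positive or negative) perfect cube.
Check small values of y:
  y = 0: RHS = 19 is not a perfect cube.
  y = 1: RHS = 35 is not a perfect cube.
  y = -1: RHS = 3 is not a perfect cube.
  y = 2: RHS = 147 is not a perfect cube.
  y = -2: RHS = -109 is not a perfect cube.
  y = 3: RHS = 451 is not a perfect cube.
  y = -3: RHS = -413 is not a perfect cube.
Continuing the search up to |y| = 30 finds no solutions either.
No (x, y) in the scanned range satisfies the equation.

No integer solutions with |y| ≤ 30.


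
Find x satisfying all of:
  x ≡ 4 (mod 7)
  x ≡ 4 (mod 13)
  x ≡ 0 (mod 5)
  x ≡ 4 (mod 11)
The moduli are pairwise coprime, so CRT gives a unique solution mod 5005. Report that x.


Product of moduli M = 7 · 13 · 5 · 11 = 5005.
Merge one congruence at a time:
  Start: x ≡ 4 (mod 7).
  Combine with x ≡ 4 (mod 13); new modulus lcm = 91.
    Write x = 4 + 7·t and substitute into x ≡ 4 (mod 13): 7·t ≡ 4 − 4 = 0 (mod 13).
    The inverse of 7 mod 13 is 2 (since 7·2 = 14 = 1·13 + 1), so t ≡ 2·0 = 0 ≡ 0 (mod 13).
    Then x = 4 + 7·0 = 4, valid modulo lcm(7, 13) = 91: x ≡ 4 (mod 91).
  Combine with x ≡ 0 (mod 5); new modulus lcm = 455.
    Write x = 4 + 91·t and substitute into x ≡ 0 (mod 5): 91·t ≡ 0 − 4 = -4 (mod 5).
    Reduce coefficients mod 5: 1·t ≡ 1 (mod 5).
    So t ≡ 1 (mod 5).
    Then x = 4 + 91·1 = 95, valid modulo lcm(91, 5) = 455: x ≡ 95 (mod 455).
  Combine with x ≡ 4 (mod 11); new modulus lcm = 5005.
    Write x = 95 + 455·t and substitute into x ≡ 4 (mod 11): 455·t ≡ 4 − 95 = -91 (mod 11).
    Reduce coefficients mod 11: 4·t ≡ 8 (mod 11).
    The inverse of 4 mod 11 is 3 (since 4·3 = 12 = 1·11 + 1), so t ≡ 3·8 = 24 ≡ 2 (mod 11).
    Then x = 95 + 455·2 = 1005, valid modulo lcm(455, 11) = 5005: x ≡ 1005 (mod 5005).
Verify against each original: 1005 mod 7 = 4, 1005 mod 13 = 4, 1005 mod 5 = 0, 1005 mod 11 = 4.

x ≡ 1005 (mod 5005).


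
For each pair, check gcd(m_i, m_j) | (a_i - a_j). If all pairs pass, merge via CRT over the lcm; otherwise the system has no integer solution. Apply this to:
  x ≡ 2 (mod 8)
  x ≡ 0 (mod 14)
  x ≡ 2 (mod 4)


Moduli 8, 14, 4 are not pairwise coprime, so CRT works modulo lcm(m_i) when all pairwise compatibility conditions hold.
Pairwise compatibility: gcd(m_i, m_j) must divide a_i - a_j for every pair.
Merge one congruence at a time:
  Start: x ≡ 2 (mod 8).
  Combine with x ≡ 0 (mod 14): gcd(8, 14) = 2; 0 - 2 = -2, which IS divisible by 2, so compatible.
    Write x = 2 + 8·t and substitute into x ≡ 0 (mod 14): 8·t ≡ 0 − 2 = -2 (mod 14).
    Divide the congruence (and modulus) by g = 2: 4·t ≡ -1 (mod 7).
    Reduce coefficients mod 7: 4·t ≡ 6 (mod 7).
    The inverse of 4 mod 7 is 2 (since 4·2 = 8 = 1·7 + 1), so t ≡ 2·6 = 12 ≡ 5 (mod 7).
    Then x = 2 + 8·5 = 42, valid modulo lcm(8, 14) = 56: x ≡ 42 (mod 56).
  Combine with x ≡ 2 (mod 4): gcd(56, 4) = 4; 2 - 42 = -40, which IS divisible by 4, so compatible.
    Write x = 42 + 56·t and substitute into x ≡ 2 (mod 4): 56·t ≡ 2 − 42 = -40 (mod 4).
    Divide the congruence (and modulus) by g = 4: 14·t ≡ -10 (mod 1).
    Modulo 1 every t works; take t = 0.
    Then x = 42 + 56·0 = 42, valid modulo lcm(56, 4) = 56: x ≡ 42 (mod 56).
Verify: 42 mod 8 = 2, 42 mod 14 = 0, 42 mod 4 = 2.

x ≡ 42 (mod 56).


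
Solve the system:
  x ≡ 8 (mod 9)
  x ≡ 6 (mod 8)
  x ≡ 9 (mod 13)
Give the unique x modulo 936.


Moduli 9, 8, 13 are pairwise coprime; by CRT there is a unique solution modulo M = 9 · 8 · 13 = 936.
Solve pairwise, accumulating the modulus:
  Start with x ≡ 8 (mod 9).
  Combine with x ≡ 6 (mod 8): since gcd(9, 8) = 1, we get a unique residue mod 72.
    Write x = 8 + 9·t and substitute into x ≡ 6 (mod 8): 9·t ≡ 6 − 8 = -2 (mod 8).
    Reduce coefficients mod 8: 1·t ≡ 6 (mod 8).
    So t ≡ 6 (mod 8).
    Then x = 8 + 9·6 = 62, valid modulo lcm(9, 8) = 72: x ≡ 62 (mod 72).
  Combine with x ≡ 9 (mod 13): since gcd(72, 13) = 1, we get a unique residue mod 936.
    Write x = 62 + 72·t and substitute into x ≡ 9 (mod 13): 72·t ≡ 9 − 62 = -53 (mod 13).
    Reduce coefficients mod 13: 7·t ≡ 12 (mod 13).
    The inverse of 7 mod 13 is 2 (since 7·2 = 14 = 1·13 + 1), so t ≡ 2·12 = 24 ≡ 11 (mod 13).
    Then x = 62 + 72·11 = 854, valid modulo lcm(72, 13) = 936: x ≡ 854 (mod 936).
Verify: 854 mod 9 = 8 ✓, 854 mod 8 = 6 ✓, 854 mod 13 = 9 ✓.

x ≡ 854 (mod 936).


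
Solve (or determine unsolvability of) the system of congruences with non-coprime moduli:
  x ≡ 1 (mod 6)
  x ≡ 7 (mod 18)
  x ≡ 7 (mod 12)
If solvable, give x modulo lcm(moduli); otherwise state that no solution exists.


Moduli 6, 18, 12 are not pairwise coprime, so CRT works modulo lcm(m_i) when all pairwise compatibility conditions hold.
Pairwise compatibility: gcd(m_i, m_j) must divide a_i - a_j for every pair.
Merge one congruence at a time:
  Start: x ≡ 1 (mod 6).
  Combine with x ≡ 7 (mod 18): gcd(6, 18) = 6; 7 - 1 = 6, which IS divisible by 6, so compatible.
    Write x = 1 + 6·t and substitute into x ≡ 7 (mod 18): 6·t ≡ 7 − 1 = 6 (mod 18).
    Divide the congruence (and modulus) by g = 6: 1·t ≡ 1 (mod 3).
    So t ≡ 1 (mod 3).
    Then x = 1 + 6·1 = 7, valid modulo lcm(6, 18) = 18: x ≡ 7 (mod 18).
  Combine with x ≡ 7 (mod 12): gcd(18, 12) = 6; 7 - 7 = 0, which IS divisible by 6, so compatible.
    Write x = 7 + 18·t and substitute into x ≡ 7 (mod 12): 18·t ≡ 7 − 7 = 0 (mod 12).
    Divide the congruence (and modulus) by g = 6: 3·t ≡ 0 (mod 2).
    Reduce coefficients mod 2: 1·t ≡ 0 (mod 2).
    So t ≡ 0 (mod 2).
    Then x = 7 + 18·0 = 7, valid modulo lcm(18, 12) = 36: x ≡ 7 (mod 36).
Verify: 7 mod 6 = 1, 7 mod 18 = 7, 7 mod 12 = 7.

x ≡ 7 (mod 36).


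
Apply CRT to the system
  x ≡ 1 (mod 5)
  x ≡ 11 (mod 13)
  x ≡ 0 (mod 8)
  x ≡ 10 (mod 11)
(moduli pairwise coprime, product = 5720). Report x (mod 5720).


Product of moduli M = 5 · 13 · 8 · 11 = 5720.
Merge one congruence at a time:
  Start: x ≡ 1 (mod 5).
  Combine with x ≡ 11 (mod 13); new modulus lcm = 65.
    Write x = 1 + 5·t and substitute into x ≡ 11 (mod 13): 5·t ≡ 11 − 1 = 10 (mod 13).
    The inverse of 5 mod 13 is 8 (since 5·8 = 40 = 3·13 + 1), so t ≡ 8·10 = 80 ≡ 2 (mod 13).
    Then x = 1 + 5·2 = 11, valid modulo lcm(5, 13) = 65: x ≡ 11 (mod 65).
  Combine with x ≡ 0 (mod 8); new modulus lcm = 520.
    Write x = 11 + 65·t and substitute into x ≡ 0 (mod 8): 65·t ≡ 0 − 11 = -11 (mod 8).
    Reduce coefficients mod 8: 1·t ≡ 5 (mod 8).
    So t ≡ 5 (mod 8).
    Then x = 11 + 65·5 = 336, valid modulo lcm(65, 8) = 520: x ≡ 336 (mod 520).
  Combine with x ≡ 10 (mod 11); new modulus lcm = 5720.
    Write x = 336 + 520·t and substitute into x ≡ 10 (mod 11): 520·t ≡ 10 − 336 = -326 (mod 11).
    Reduce coefficients mod 11: 3·t ≡ 4 (mod 11).
    The inverse of 3 mod 11 is 4 (since 3·4 = 12 = 1·11 + 1), so t ≡ 4·4 = 16 ≡ 5 (mod 11).
    Then x = 336 + 520·5 = 2936, valid modulo lcm(520, 11) = 5720: x ≡ 2936 (mod 5720).
Verify against each original: 2936 mod 5 = 1, 2936 mod 13 = 11, 2936 mod 8 = 0, 2936 mod 11 = 10.

x ≡ 2936 (mod 5720).


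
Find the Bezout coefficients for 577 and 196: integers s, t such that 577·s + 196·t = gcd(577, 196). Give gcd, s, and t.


Euclidean algorithm on (577, 196) — divide until remainder is 0:
  577 = 2 · 196 + 185
  196 = 1 · 185 + 11
  185 = 16 · 11 + 9
  11 = 1 · 9 + 2
  9 = 4 · 2 + 1
  2 = 2 · 1 + 0
gcd(577, 196) = 1.
Track Bezout coefficients alongside the remainders: start with r₀ = 577 = a·1 + b·0 (s = 1, t = 0) and r₁ = 196 = a·0 + b·1 (s = 0, t = 1); each new remainder r_{k+1} = r_{k-1} − q_k·r_k inherits s_{k+1} = s_{k-1} − q_k·s_k, t_{k+1} = t_{k-1} − q_k·t_k, so r_k = a·s_k + b·t_k at every step:
  q = 2: r = 185, s = 1 − 2·0 = 1, t = 0 − 2·1 = -2  (check: 577·1 + 196·(-2) = 185)
  q = 1: r = 11, s = 0 − 1·1 = -1, t = 1 − 1·(-2) = 3  (check: 577·(-1) + 196·3 = 11)
  q = 16: r = 9, s = 1 − 16·(-1) = 17, t = -2 − 16·3 = -50  (check: 577·17 + 196·(-50) = 9)
  q = 1: r = 2, s = -1 − 1·17 = -18, t = 3 − 1·(-50) = 53  (check: 577·(-18) + 196·53 = 2)
  q = 4: r = 1, s = 17 − 4·(-18) = 89, t = -50 − 4·53 = -262  (check: 577·89 + 196·(-262) = 1)
The row with r = 1 (the gcd) gives the Bezout coefficients s = 89, t = -262.
Result: 577 · (89) + 196 · (-262) = 1.

gcd(577, 196) = 1; s = 89, t = -262 (check: 577·89 + 196·(-262) = 1).


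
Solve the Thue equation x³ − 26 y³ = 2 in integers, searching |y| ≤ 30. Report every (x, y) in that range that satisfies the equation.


The equation is x³ - 26y³ = 2. For fixed y, x³ = 26·y³ + 2, so a solution requires the RHS to be a perfect cube.
Strategy: iterate y from -30 to 30, compute RHS = 26·y³ + 2, and check whether it is a (positive or negative) perfect cube.
Check small values of y:
  y = 0: RHS = 2 is not a perfect cube.
  y = 1: RHS = 28 is not a perfect cube.
  y = -1: RHS = -24 is not a perfect cube.
  y = 2: RHS = 210 is not a perfect cube.
  y = -2: RHS = -206 is not a perfect cube.
  y = 3: RHS = 704 is not a perfect cube.
  y = -3: RHS = -700 is not a perfect cube.
Continuing the search up to |y| = 30 finds no solutions either.
No (x, y) in the scanned range satisfies the equation.

No integer solutions with |y| ≤ 30.


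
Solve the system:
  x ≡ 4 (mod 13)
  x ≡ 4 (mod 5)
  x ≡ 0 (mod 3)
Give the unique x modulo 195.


Moduli 13, 5, 3 are pairwise coprime; by CRT there is a unique solution modulo M = 13 · 5 · 3 = 195.
Solve pairwise, accumulating the modulus:
  Start with x ≡ 4 (mod 13).
  Combine with x ≡ 4 (mod 5): since gcd(13, 5) = 1, we get a unique residue mod 65.
    Write x = 4 + 13·t and substitute into x ≡ 4 (mod 5): 13·t ≡ 4 − 4 = 0 (mod 5).
    Reduce coefficients mod 5: 3·t ≡ 0 (mod 5).
    The inverse of 3 mod 5 is 2 (since 3·2 = 6 = 1·5 + 1), so t ≡ 2·0 = 0 ≡ 0 (mod 5).
    Then x = 4 + 13·0 = 4, valid modulo lcm(13, 5) = 65: x ≡ 4 (mod 65).
  Combine with x ≡ 0 (mod 3): since gcd(65, 3) = 1, we get a unique residue mod 195.
    Write x = 4 + 65·t and substitute into x ≡ 0 (mod 3): 65·t ≡ 0 − 4 = -4 (mod 3).
    Reduce coefficients mod 3: 2·t ≡ 2 (mod 3).
    The inverse of 2 mod 3 is 2 (since 2·2 = 4 = 1·3 + 1), so t ≡ 2·2 = 4 ≡ 1 (mod 3).
    Then x = 4 + 65·1 = 69, valid modulo lcm(65, 3) = 195: x ≡ 69 (mod 195).
Verify: 69 mod 13 = 4 ✓, 69 mod 5 = 4 ✓, 69 mod 3 = 0 ✓.

x ≡ 69 (mod 195).


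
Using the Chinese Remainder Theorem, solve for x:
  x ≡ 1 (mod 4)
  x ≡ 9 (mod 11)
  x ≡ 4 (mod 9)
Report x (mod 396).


Moduli 4, 11, 9 are pairwise coprime; by CRT there is a unique solution modulo M = 4 · 11 · 9 = 396.
Solve pairwise, accumulating the modulus:
  Start with x ≡ 1 (mod 4).
  Combine with x ≡ 9 (mod 11): since gcd(4, 11) = 1, we get a unique residue mod 44.
    Write x = 1 + 4·t and substitute into x ≡ 9 (mod 11): 4·t ≡ 9 − 1 = 8 (mod 11).
    The inverse of 4 mod 11 is 3 (since 4·3 = 12 = 1·11 + 1), so t ≡ 3·8 = 24 ≡ 2 (mod 11).
    Then x = 1 + 4·2 = 9, valid modulo lcm(4, 11) = 44: x ≡ 9 (mod 44).
  Combine with x ≡ 4 (mod 9): since gcd(44, 9) = 1, we get a unique residue mod 396.
    Write x = 9 + 44·t and substitute into x ≡ 4 (mod 9): 44·t ≡ 4 − 9 = -5 (mod 9).
    Reduce coefficients mod 9: 8·t ≡ 4 (mod 9).
    The inverse of 8 mod 9 is 8 (since 8·8 = 64 = 7·9 + 1), so t ≡ 8·4 = 32 ≡ 5 (mod 9).
    Then x = 9 + 44·5 = 229, valid modulo lcm(44, 9) = 396: x ≡ 229 (mod 396).
Verify: 229 mod 4 = 1 ✓, 229 mod 11 = 9 ✓, 229 mod 9 = 4 ✓.

x ≡ 229 (mod 396).


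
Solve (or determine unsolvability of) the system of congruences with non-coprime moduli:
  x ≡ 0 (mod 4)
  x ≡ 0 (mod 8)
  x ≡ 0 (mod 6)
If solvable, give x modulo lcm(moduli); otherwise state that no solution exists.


Moduli 4, 8, 6 are not pairwise coprime, so CRT works modulo lcm(m_i) when all pairwise compatibility conditions hold.
Pairwise compatibility: gcd(m_i, m_j) must divide a_i - a_j for every pair.
Merge one congruence at a time:
  Start: x ≡ 0 (mod 4).
  Combine with x ≡ 0 (mod 8): gcd(4, 8) = 4; 0 - 0 = 0, which IS divisible by 4, so compatible.
    Write x = 0 + 4·t and substitute into x ≡ 0 (mod 8): 4·t ≡ 0 − 0 = 0 (mod 8).
    Divide the congruence (and modulus) by g = 4: 1·t ≡ 0 (mod 2).
    So t ≡ 0 (mod 2).
    Then x = 0 + 4·0 = 0, valid modulo lcm(4, 8) = 8: x ≡ 0 (mod 8).
  Combine with x ≡ 0 (mod 6): gcd(8, 6) = 2; 0 - 0 = 0, which IS divisible by 2, so compatible.
    Write x = 0 + 8·t and substitute into x ≡ 0 (mod 6): 8·t ≡ 0 − 0 = 0 (mod 6).
    Divide the congruence (and modulus) by g = 2: 4·t ≡ 0 (mod 3).
    Reduce coefficients mod 3: 1·t ≡ 0 (mod 3).
    So t ≡ 0 (mod 3).
    Then x = 0 + 8·0 = 0, valid modulo lcm(8, 6) = 24: x ≡ 0 (mod 24).
Verify: 0 mod 4 = 0, 0 mod 8 = 0, 0 mod 6 = 0.

x ≡ 0 (mod 24).


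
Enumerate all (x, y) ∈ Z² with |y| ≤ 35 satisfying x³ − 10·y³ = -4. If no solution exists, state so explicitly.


The equation is x³ - 10y³ = -4. For fixed y, x³ = 10·y³ − 4, so a solution requires the RHS to be a perfect cube.
Strategy: iterate y from -35 to 35, compute RHS = 10·y³ − 4, and check whether it is a (positive or negative) perfect cube.
Check small values of y:
  y = 0: RHS = -4 is not a perfect cube.
  y = 1: RHS = 6 is not a perfect cube.
  y = -1: RHS = -14 is not a perfect cube.
  y = 2: RHS = 76 is not a perfect cube.
  y = -2: RHS = -84 is not a perfect cube.
  y = 3: RHS = 266 is not a perfect cube.
  y = -3: RHS = -274 is not a perfect cube.
Continuing the search up to |y| = 35 finds no solutions either.
No (x, y) in the scanned range satisfies the equation.

No integer solutions with |y| ≤ 35.


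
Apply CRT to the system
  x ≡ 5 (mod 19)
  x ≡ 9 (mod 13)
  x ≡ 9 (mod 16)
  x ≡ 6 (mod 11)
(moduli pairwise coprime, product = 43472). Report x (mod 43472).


Product of moduli M = 19 · 13 · 16 · 11 = 43472.
Merge one congruence at a time:
  Start: x ≡ 5 (mod 19).
  Combine with x ≡ 9 (mod 13); new modulus lcm = 247.
    Write x = 5 + 19·t and substitute into x ≡ 9 (mod 13): 19·t ≡ 9 − 5 = 4 (mod 13).
    Reduce coefficients mod 13: 6·t ≡ 4 (mod 13).
    The inverse of 6 mod 13 is 11 (since 6·11 = 66 = 5·13 + 1), so t ≡ 11·4 = 44 ≡ 5 (mod 13).
    Then x = 5 + 19·5 = 100, valid modulo lcm(19, 13) = 247: x ≡ 100 (mod 247).
  Combine with x ≡ 9 (mod 16); new modulus lcm = 3952.
    Write x = 100 + 247·t and substitute into x ≡ 9 (mod 16): 247·t ≡ 9 − 100 = -91 (mod 16).
    Reduce coefficients mod 16: 7·t ≡ 5 (mod 16).
    The inverse of 7 mod 16 is 7 (since 7·7 = 49 = 3·16 + 1), so t ≡ 7·5 = 35 ≡ 3 (mod 16).
    Then x = 100 + 247·3 = 841, valid modulo lcm(247, 16) = 3952: x ≡ 841 (mod 3952).
  Combine with x ≡ 6 (mod 11); new modulus lcm = 43472.
    Write x = 841 + 3952·t and substitute into x ≡ 6 (mod 11): 3952·t ≡ 6 − 841 = -835 (mod 11).
    Reduce coefficients mod 11: 3·t ≡ 1 (mod 11).
    The inverse of 3 mod 11 is 4 (since 3·4 = 12 = 1·11 + 1), so t ≡ 4·1 = 4 ≡ 4 (mod 11).
    Then x = 841 + 3952·4 = 16649, valid modulo lcm(3952, 11) = 43472: x ≡ 16649 (mod 43472).
Verify against each original: 16649 mod 19 = 5, 16649 mod 13 = 9, 16649 mod 16 = 9, 16649 mod 11 = 6.

x ≡ 16649 (mod 43472).


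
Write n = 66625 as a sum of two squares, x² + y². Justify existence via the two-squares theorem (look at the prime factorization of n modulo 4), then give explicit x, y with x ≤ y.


Step 1: Factor n = 66625 = 5^3 · 13 · 41.
Step 2: Check the mod-4 condition on each prime factor: 5 ≡ 1 (mod 4), exponent 3; 13 ≡ 1 (mod 4), exponent 1; 41 ≡ 1 (mod 4), exponent 1.
All primes ≡ 3 (mod 4) appear to even exponent (or don't appear), so by the two-squares theorem n IS expressible as a sum of two squares.
Step 3: Build a representation. Group n = k² · m with k = 5 and m = 5 · 13 · 41 = 2665 (a product of primes ≡ 1 (mod 4)); a representation of m scales to one of n via (k·x)² + (k·y)² = k²(x² + y²). Each prime p ≡ 1 (mod 4) is itself a sum of two squares; find a² by testing p − a² for a perfect square:
  5: 5 − 1² = 4 = 2² ⇒ 5 = 1² + 2².
  13: 13 − 1² = 12, 13 − 2² = 9 = 3² ⇒ 13 = 2² + 3².
  41: 41 − 1² = 40, 41 − 2² = 37, 41 − 3² = 32, 41 − 4² = 25 = 5² ⇒ 41 = 4² + 5².
  Combine using the Brahmagupta–Fibonacci identity (a² + b²)(c² + d²) = (ac − bd)² + (ad + bc)² = (ac + bd)² + (ad − bc)²:
  5 · 13 = 65: from (1² + 2²)(2² + 3²), take (1·2 − 2·3, 1·3 + 2·2) = (2 − 6, 3 + 4) = (-4, 7); dropping signs (only squares matter) gives (4, 7); check 4² + 7² = 16 + 49 = 65 ✓.
  65 · 41 = 2665: from (4² + 7²)(4² + 5²), take (4·4 − 7·5, 4·5 + 7·4) = (16 − 35, 20 + 28) = (-19, 48); dropping signs (only squares matter) gives (19, 48); check 19² + 48² = 361 + 2304 = 2665 ✓.
  Scale by k = 5: (5·19, 5·48) = (95, 240).
Step 4: Order so x ≤ y and verify: 95² + 240² = 9025 + 57600 = 66625 = n. ✓

n = 66625 = 95² + 240² (one valid representation with x ≤ y).


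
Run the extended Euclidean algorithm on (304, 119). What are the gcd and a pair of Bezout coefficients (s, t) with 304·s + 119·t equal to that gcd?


Euclidean algorithm on (304, 119) — divide until remainder is 0:
  304 = 2 · 119 + 66
  119 = 1 · 66 + 53
  66 = 1 · 53 + 13
  53 = 4 · 13 + 1
  13 = 13 · 1 + 0
gcd(304, 119) = 1.
Track Bezout coefficients alongside the remainders: start with r₀ = 304 = a·1 + b·0 (s = 1, t = 0) and r₁ = 119 = a·0 + b·1 (s = 0, t = 1); each new remainder r_{k+1} = r_{k-1} − q_k·r_k inherits s_{k+1} = s_{k-1} − q_k·s_k, t_{k+1} = t_{k-1} − q_k·t_k, so r_k = a·s_k + b·t_k at every step:
  q = 2: r = 66, s = 1 − 2·0 = 1, t = 0 − 2·1 = -2  (check: 304·1 + 119·(-2) = 66)
  q = 1: r = 53, s = 0 − 1·1 = -1, t = 1 − 1·(-2) = 3  (check: 304·(-1) + 119·3 = 53)
  q = 1: r = 13, s = 1 − 1·(-1) = 2, t = -2 − 1·3 = -5  (check: 304·2 + 119·(-5) = 13)
  q = 4: r = 1, s = -1 − 4·2 = -9, t = 3 − 4·(-5) = 23  (check: 304·(-9) + 119·23 = 1)
The row with r = 1 (the gcd) gives the Bezout coefficients s = -9, t = 23.
Result: 304 · (-9) + 119 · (23) = 1.

gcd(304, 119) = 1; s = -9, t = 23 (check: 304·(-9) + 119·23 = 1).


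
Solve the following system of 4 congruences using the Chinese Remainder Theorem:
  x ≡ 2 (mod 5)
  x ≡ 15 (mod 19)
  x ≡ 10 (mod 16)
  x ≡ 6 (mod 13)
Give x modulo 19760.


Product of moduli M = 5 · 19 · 16 · 13 = 19760.
Merge one congruence at a time:
  Start: x ≡ 2 (mod 5).
  Combine with x ≡ 15 (mod 19); new modulus lcm = 95.
    Write x = 2 + 5·t and substitute into x ≡ 15 (mod 19): 5·t ≡ 15 − 2 = 13 (mod 19).
    The inverse of 5 mod 19 is 4 (since 5·4 = 20 = 1·19 + 1), so t ≡ 4·13 = 52 ≡ 14 (mod 19).
    Then x = 2 + 5·14 = 72, valid modulo lcm(5, 19) = 95: x ≡ 72 (mod 95).
  Combine with x ≡ 10 (mod 16); new modulus lcm = 1520.
    Write x = 72 + 95·t and substitute into x ≡ 10 (mod 16): 95·t ≡ 10 − 72 = -62 (mod 16).
    Reduce coefficients mod 16: 15·t ≡ 2 (mod 16).
    The inverse of 15 mod 16 is 15 (since 15·15 = 225 = 14·16 + 1), so t ≡ 15·2 = 30 ≡ 14 (mod 16).
    Then x = 72 + 95·14 = 1402, valid modulo lcm(95, 16) = 1520: x ≡ 1402 (mod 1520).
  Combine with x ≡ 6 (mod 13); new modulus lcm = 19760.
    Write x = 1402 + 1520·t and substitute into x ≡ 6 (mod 13): 1520·t ≡ 6 − 1402 = -1396 (mod 13).
    Reduce coefficients mod 13: 12·t ≡ 8 (mod 13).
    The inverse of 12 mod 13 is 12 (since 12·12 = 144 = 11·13 + 1), so t ≡ 12·8 = 96 ≡ 5 (mod 13).
    Then x = 1402 + 1520·5 = 9002, valid modulo lcm(1520, 13) = 19760: x ≡ 9002 (mod 19760).
Verify against each original: 9002 mod 5 = 2, 9002 mod 19 = 15, 9002 mod 16 = 10, 9002 mod 13 = 6.

x ≡ 9002 (mod 19760).


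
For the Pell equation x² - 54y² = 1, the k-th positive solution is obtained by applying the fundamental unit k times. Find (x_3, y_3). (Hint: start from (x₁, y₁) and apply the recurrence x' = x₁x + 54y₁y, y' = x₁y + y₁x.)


Step 1: Find the fundamental solution (x₁, y₁) of x² - 54y² = 1.
  Expand √54 as a continued fraction. a₀ = ⌊√54⌋ = 7; iterate m_{k+1} = d_k·a_k − m_k, d_{k+1} = (54 − m_{k+1}²)/d_k, a_{k+1} = ⌊(a₀ + m_{k+1})/d_{k+1}⌋ (starting m₀ = 0, d₀ = 1), with convergents p_k = a_k·p_{k-1} + p_{k-2}, q_k = a_k·q_{k-1} + q_{k-2} (p₋₁ = 1, q₋₁ = 0):
  k = 0: a₀ = 7; p₀/q₀ = 7/1; p₀² − 54·q₀² = 49 − 54 = -5.
  k = 1: m = 7, d = 5, a = ⌊(7 + 7)/5⌋ = 2; p/q = (2·7 + 1)/(2·1 + 0) = 15/2; p² − 54·q² = 225 − 216 = 9.
  k = 2: m = 3, d = 9, a = ⌊(7 + 3)/9⌋ = 1; p/q = (1·15 + 7)/(1·2 + 1) = 22/3; p² − 54·q² = 484 − 486 = -2.
  k = 3: m = 6, d = 2, a = ⌊(7 + 6)/2⌋ = 6; p/q = (6·22 + 15)/(6·3 + 2) = 147/20; p² − 54·q² = 21609 − 21600 = 9.
  k = 4: m = 6, d = 9, a = ⌊(7 + 6)/9⌋ = 1; p/q = (1·147 + 22)/(1·20 + 3) = 169/23; p² − 54·q² = 28561 − 28566 = -5.
  k = 5: m = 3, d = 5, a = ⌊(7 + 3)/5⌋ = 2; p/q = (2·169 + 147)/(2·23 + 20) = 485/66; p² − 54·q² = 235225 − 235224 = 1.
  The first convergent with p² − 54·q² = 1 gives the fundamental solution (x₁, y₁) = (485, 66).
Step 2: Apply the recurrence (x_{n+1}, y_{n+1}) = (x₁x_n + 54y₁y_n, x₁y_n + y₁x_n) repeatedly.
  From (x_1, y_1) = (485, 66): x_2 = 485·485 + 54·66·66 = 470449; y_2 = 485·66 + 66·485 = 64020.
  From (x_2, y_2) = (470449, 64020): x_3 = 485·470449 + 54·66·64020 = 456335045; y_3 = 485·64020 + 66·470449 = 62099334.
Step 3: Verify x_3² - 54·y_3² = 208241673295152025 - 208241673295152024 = 1 (should be 1). ✓

(x_1, y_1) = (485, 66); (x_3, y_3) = (456335045, 62099334).


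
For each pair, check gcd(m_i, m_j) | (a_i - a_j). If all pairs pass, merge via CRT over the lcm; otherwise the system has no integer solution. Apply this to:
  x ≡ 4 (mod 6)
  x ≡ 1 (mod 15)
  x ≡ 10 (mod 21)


Moduli 6, 15, 21 are not pairwise coprime, so CRT works modulo lcm(m_i) when all pairwise compatibility conditions hold.
Pairwise compatibility: gcd(m_i, m_j) must divide a_i - a_j for every pair.
Merge one congruence at a time:
  Start: x ≡ 4 (mod 6).
  Combine with x ≡ 1 (mod 15): gcd(6, 15) = 3; 1 - 4 = -3, which IS divisible by 3, so compatible.
    Write x = 4 + 6·t and substitute into x ≡ 1 (mod 15): 6·t ≡ 1 − 4 = -3 (mod 15).
    Divide the congruence (and modulus) by g = 3: 2·t ≡ -1 (mod 5).
    Reduce coefficients mod 5: 2·t ≡ 4 (mod 5).
    The inverse of 2 mod 5 is 3 (since 2·3 = 6 = 1·5 + 1), so t ≡ 3·4 = 12 ≡ 2 (mod 5).
    Then x = 4 + 6·2 = 16, valid modulo lcm(6, 15) = 30: x ≡ 16 (mod 30).
  Combine with x ≡ 10 (mod 21): gcd(30, 21) = 3; 10 - 16 = -6, which IS divisible by 3, so compatible.
    Write x = 16 + 30·t and substitute into x ≡ 10 (mod 21): 30·t ≡ 10 − 16 = -6 (mod 21).
    Divide the congruence (and modulus) by g = 3: 10·t ≡ -2 (mod 7).
    Reduce coefficients mod 7: 3·t ≡ 5 (mod 7).
    The inverse of 3 mod 7 is 5 (since 3·5 = 15 = 2·7 + 1), so t ≡ 5·5 = 25 ≡ 4 (mod 7).
    Then x = 16 + 30·4 = 136, valid modulo lcm(30, 21) = 210: x ≡ 136 (mod 210).
Verify: 136 mod 6 = 4, 136 mod 15 = 1, 136 mod 21 = 10.

x ≡ 136 (mod 210).


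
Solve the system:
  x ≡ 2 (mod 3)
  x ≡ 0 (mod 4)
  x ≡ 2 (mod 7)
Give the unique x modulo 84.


Moduli 3, 4, 7 are pairwise coprime; by CRT there is a unique solution modulo M = 3 · 4 · 7 = 84.
Solve pairwise, accumulating the modulus:
  Start with x ≡ 2 (mod 3).
  Combine with x ≡ 0 (mod 4): since gcd(3, 4) = 1, we get a unique residue mod 12.
    Write x = 2 + 3·t and substitute into x ≡ 0 (mod 4): 3·t ≡ 0 − 2 = -2 (mod 4).
    Reduce coefficients mod 4: 3·t ≡ 2 (mod 4).
    The inverse of 3 mod 4 is 3 (since 3·3 = 9 = 2·4 + 1), so t ≡ 3·2 = 6 ≡ 2 (mod 4).
    Then x = 2 + 3·2 = 8, valid modulo lcm(3, 4) = 12: x ≡ 8 (mod 12).
  Combine with x ≡ 2 (mod 7): since gcd(12, 7) = 1, we get a unique residue mod 84.
    Write x = 8 + 12·t and substitute into x ≡ 2 (mod 7): 12·t ≡ 2 − 8 = -6 (mod 7).
    Reduce coefficients mod 7: 5·t ≡ 1 (mod 7).
    The inverse of 5 mod 7 is 3 (since 5·3 = 15 = 2·7 + 1), so t ≡ 3·1 = 3 ≡ 3 (mod 7).
    Then x = 8 + 12·3 = 44, valid modulo lcm(12, 7) = 84: x ≡ 44 (mod 84).
Verify: 44 mod 3 = 2 ✓, 44 mod 4 = 0 ✓, 44 mod 7 = 2 ✓.

x ≡ 44 (mod 84).


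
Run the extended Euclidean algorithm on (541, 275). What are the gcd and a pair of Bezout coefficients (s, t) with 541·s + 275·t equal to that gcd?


Euclidean algorithm on (541, 275) — divide until remainder is 0:
  541 = 1 · 275 + 266
  275 = 1 · 266 + 9
  266 = 29 · 9 + 5
  9 = 1 · 5 + 4
  5 = 1 · 4 + 1
  4 = 4 · 1 + 0
gcd(541, 275) = 1.
Track Bezout coefficients alongside the remainders: start with r₀ = 541 = a·1 + b·0 (s = 1, t = 0) and r₁ = 275 = a·0 + b·1 (s = 0, t = 1); each new remainder r_{k+1} = r_{k-1} − q_k·r_k inherits s_{k+1} = s_{k-1} − q_k·s_k, t_{k+1} = t_{k-1} − q_k·t_k, so r_k = a·s_k + b·t_k at every step:
  q = 1: r = 266, s = 1 − 1·0 = 1, t = 0 − 1·1 = -1  (check: 541·1 + 275·(-1) = 266)
  q = 1: r = 9, s = 0 − 1·1 = -1, t = 1 − 1·(-1) = 2  (check: 541·(-1) + 275·2 = 9)
  q = 29: r = 5, s = 1 − 29·(-1) = 30, t = -1 − 29·2 = -59  (check: 541·30 + 275·(-59) = 5)
  q = 1: r = 4, s = -1 − 1·30 = -31, t = 2 − 1·(-59) = 61  (check: 541·(-31) + 275·61 = 4)
  q = 1: r = 1, s = 30 − 1·(-31) = 61, t = -59 − 1·61 = -120  (check: 541·61 + 275·(-120) = 1)
The row with r = 1 (the gcd) gives the Bezout coefficients s = 61, t = -120.
Result: 541 · (61) + 275 · (-120) = 1.

gcd(541, 275) = 1; s = 61, t = -120 (check: 541·61 + 275·(-120) = 1).


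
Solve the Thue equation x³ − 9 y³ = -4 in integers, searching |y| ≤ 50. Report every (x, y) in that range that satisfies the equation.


The equation is x³ - 9y³ = -4. For fixed y, x³ = 9·y³ − 4, so a solution requires the RHS to be a perfect cube.
Strategy: iterate y from -50 to 50, compute RHS = 9·y³ − 4, and check whether it is a (positive or negative) perfect cube.
Check small values of y:
  y = 0: RHS = -4 is not a perfect cube.
  y = 1: RHS = 5 is not a perfect cube.
  y = -1: RHS = -13 is not a perfect cube.
  y = 2: RHS = 68 is not a perfect cube.
  y = -2: RHS = -76 is not a perfect cube.
  y = 3: RHS = 239 is not a perfect cube.
  y = -3: RHS = -247 is not a perfect cube.
Continuing the search up to |y| = 50 finds no solutions either.
No (x, y) in the scanned range satisfies the equation.

No integer solutions with |y| ≤ 50.


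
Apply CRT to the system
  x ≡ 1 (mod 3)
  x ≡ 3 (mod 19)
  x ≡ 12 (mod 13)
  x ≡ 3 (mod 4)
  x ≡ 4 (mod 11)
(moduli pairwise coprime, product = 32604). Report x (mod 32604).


Product of moduli M = 3 · 19 · 13 · 4 · 11 = 32604.
Merge one congruence at a time:
  Start: x ≡ 1 (mod 3).
  Combine with x ≡ 3 (mod 19); new modulus lcm = 57.
    Write x = 1 + 3·t and substitute into x ≡ 3 (mod 19): 3·t ≡ 3 − 1 = 2 (mod 19).
    The inverse of 3 mod 19 is 13 (since 3·13 = 39 = 2·19 + 1), so t ≡ 13·2 = 26 ≡ 7 (mod 19).
    Then x = 1 + 3·7 = 22, valid modulo lcm(3, 19) = 57: x ≡ 22 (mod 57).
  Combine with x ≡ 12 (mod 13); new modulus lcm = 741.
    Write x = 22 + 57·t and substitute into x ≡ 12 (mod 13): 57·t ≡ 12 − 22 = -10 (mod 13).
    Reduce coefficients mod 13: 5·t ≡ 3 (mod 13).
    The inverse of 5 mod 13 is 8 (since 5·8 = 40 = 3·13 + 1), so t ≡ 8·3 = 24 ≡ 11 (mod 13).
    Then x = 22 + 57·11 = 649, valid modulo lcm(57, 13) = 741: x ≡ 649 (mod 741).
  Combine with x ≡ 3 (mod 4); new modulus lcm = 2964.
    Write x = 649 + 741·t and substitute into x ≡ 3 (mod 4): 741·t ≡ 3 − 649 = -646 (mod 4).
    Reduce coefficients mod 4: 1·t ≡ 2 (mod 4).
    So t ≡ 2 (mod 4).
    Then x = 649 + 741·2 = 2131, valid modulo lcm(741, 4) = 2964: x ≡ 2131 (mod 2964).
  Combine with x ≡ 4 (mod 11); new modulus lcm = 32604.
    Write x = 2131 + 2964·t and substitute into x ≡ 4 (mod 11): 2964·t ≡ 4 − 2131 = -2127 (mod 11).
    Reduce coefficients mod 11: 5·t ≡ 7 (mod 11).
    The inverse of 5 mod 11 is 9 (since 5·9 = 45 = 4·11 + 1), so t ≡ 9·7 = 63 ≡ 8 (mod 11).
    Then x = 2131 + 2964·8 = 25843, valid modulo lcm(2964, 11) = 32604: x ≡ 25843 (mod 32604).
Verify against each original: 25843 mod 3 = 1, 25843 mod 19 = 3, 25843 mod 13 = 12, 25843 mod 4 = 3, 25843 mod 11 = 4.

x ≡ 25843 (mod 32604).


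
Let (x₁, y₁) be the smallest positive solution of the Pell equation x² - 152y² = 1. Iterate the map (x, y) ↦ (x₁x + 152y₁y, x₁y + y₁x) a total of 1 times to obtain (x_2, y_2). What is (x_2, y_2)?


Step 1: Find the fundamental solution (x₁, y₁) of x² - 152y² = 1.
  Expand √152 as a continued fraction. a₀ = ⌊√152⌋ = 12; iterate m_{k+1} = d_k·a_k − m_k, d_{k+1} = (152 − m_{k+1}²)/d_k, a_{k+1} = ⌊(a₀ + m_{k+1})/d_{k+1}⌋ (starting m₀ = 0, d₀ = 1), with convergents p_k = a_k·p_{k-1} + p_{k-2}, q_k = a_k·q_{k-1} + q_{k-2} (p₋₁ = 1, q₋₁ = 0):
  k = 0: a₀ = 12; p₀/q₀ = 12/1; p₀² − 152·q₀² = 144 − 152 = -8.
  k = 1: m = 12, d = 8, a = ⌊(12 + 12)/8⌋ = 3; p/q = (3·12 + 1)/(3·1 + 0) = 37/3; p² − 152·q² = 1369 − 1368 = 1.
  The first convergent with p² − 152·q² = 1 gives the fundamental solution (x₁, y₁) = (37, 3).
Step 2: Apply the recurrence (x_{n+1}, y_{n+1}) = (x₁x_n + 152y₁y_n, x₁y_n + y₁x_n) repeatedly.
  From (x_1, y_1) = (37, 3): x_2 = 37·37 + 152·3·3 = 2737; y_2 = 37·3 + 3·37 = 222.
Step 3: Verify x_2² - 152·y_2² = 7491169 - 7491168 = 1 (should be 1). ✓

(x_1, y_1) = (37, 3); (x_2, y_2) = (2737, 222).


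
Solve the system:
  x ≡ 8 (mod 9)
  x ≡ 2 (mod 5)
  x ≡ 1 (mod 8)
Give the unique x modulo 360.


Moduli 9, 5, 8 are pairwise coprime; by CRT there is a unique solution modulo M = 9 · 5 · 8 = 360.
Solve pairwise, accumulating the modulus:
  Start with x ≡ 8 (mod 9).
  Combine with x ≡ 2 (mod 5): since gcd(9, 5) = 1, we get a unique residue mod 45.
    Write x = 8 + 9·t and substitute into x ≡ 2 (mod 5): 9·t ≡ 2 − 8 = -6 (mod 5).
    Reduce coefficients mod 5: 4·t ≡ 4 (mod 5).
    The inverse of 4 mod 5 is 4 (since 4·4 = 16 = 3·5 + 1), so t ≡ 4·4 = 16 ≡ 1 (mod 5).
    Then x = 8 + 9·1 = 17, valid modulo lcm(9, 5) = 45: x ≡ 17 (mod 45).
  Combine with x ≡ 1 (mod 8): since gcd(45, 8) = 1, we get a unique residue mod 360.
    Write x = 17 + 45·t and substitute into x ≡ 1 (mod 8): 45·t ≡ 1 − 17 = -16 (mod 8).
    Reduce coefficients mod 8: 5·t ≡ 0 (mod 8).
    The inverse of 5 mod 8 is 5 (since 5·5 = 25 = 3·8 + 1), so t ≡ 5·0 = 0 ≡ 0 (mod 8).
    Then x = 17 + 45·0 = 17, valid modulo lcm(45, 8) = 360: x ≡ 17 (mod 360).
Verify: 17 mod 9 = 8 ✓, 17 mod 5 = 2 ✓, 17 mod 8 = 1 ✓.

x ≡ 17 (mod 360).


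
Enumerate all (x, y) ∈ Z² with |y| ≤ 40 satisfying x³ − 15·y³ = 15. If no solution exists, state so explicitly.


The equation is x³ - 15y³ = 15. For fixed y, x³ = 15·y³ + 15, so a solution requires the RHS to be a perfect cube.
Strategy: iterate y from -40 to 40, compute RHS = 15·y³ + 15, and check whether it is a (positive or negative) perfect cube.
Check small values of y:
  y = 0: RHS = 15 is not a perfect cube.
  y = 1: RHS = 30 is not a perfect cube.
  y = -1: RHS = 0 = (0)³ ⇒ x = 0 works.
  y = 2: RHS = 135 is not a perfect cube.
  y = -2: RHS = -105 is not a perfect cube.
  y = 3: RHS = 420 is not a perfect cube.
  y = -3: RHS = -390 is not a perfect cube.
Continuing the search up to |y| = 40 finds no further solutions beyond those listed.
Collected solutions: (0, -1).

Solutions (with |y| ≤ 40): (0, -1).


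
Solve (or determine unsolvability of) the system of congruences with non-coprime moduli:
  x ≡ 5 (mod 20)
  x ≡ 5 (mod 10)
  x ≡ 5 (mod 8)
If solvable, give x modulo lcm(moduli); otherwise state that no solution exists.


Moduli 20, 10, 8 are not pairwise coprime, so CRT works modulo lcm(m_i) when all pairwise compatibility conditions hold.
Pairwise compatibility: gcd(m_i, m_j) must divide a_i - a_j for every pair.
Merge one congruence at a time:
  Start: x ≡ 5 (mod 20).
  Combine with x ≡ 5 (mod 10): gcd(20, 10) = 10; 5 - 5 = 0, which IS divisible by 10, so compatible.
    Write x = 5 + 20·t and substitute into x ≡ 5 (mod 10): 20·t ≡ 5 − 5 = 0 (mod 10).
    Divide the congruence (and modulus) by g = 10: 2·t ≡ 0 (mod 1).
    Modulo 1 every t works; take t = 0.
    Then x = 5 + 20·0 = 5, valid modulo lcm(20, 10) = 20: x ≡ 5 (mod 20).
  Combine with x ≡ 5 (mod 8): gcd(20, 8) = 4; 5 - 5 = 0, which IS divisible by 4, so compatible.
    Write x = 5 + 20·t and substitute into x ≡ 5 (mod 8): 20·t ≡ 5 − 5 = 0 (mod 8).
    Divide the congruence (and modulus) by g = 4: 5·t ≡ 0 (mod 2).
    Reduce coefficients mod 2: 1·t ≡ 0 (mod 2).
    So t ≡ 0 (mod 2).
    Then x = 5 + 20·0 = 5, valid modulo lcm(20, 8) = 40: x ≡ 5 (mod 40).
Verify: 5 mod 20 = 5, 5 mod 10 = 5, 5 mod 8 = 5.

x ≡ 5 (mod 40).


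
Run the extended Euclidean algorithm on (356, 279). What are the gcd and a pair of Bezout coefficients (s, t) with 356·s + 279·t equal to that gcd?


Euclidean algorithm on (356, 279) — divide until remainder is 0:
  356 = 1 · 279 + 77
  279 = 3 · 77 + 48
  77 = 1 · 48 + 29
  48 = 1 · 29 + 19
  29 = 1 · 19 + 10
  19 = 1 · 10 + 9
  10 = 1 · 9 + 1
  9 = 9 · 1 + 0
gcd(356, 279) = 1.
Track Bezout coefficients alongside the remainders: start with r₀ = 356 = a·1 + b·0 (s = 1, t = 0) and r₁ = 279 = a·0 + b·1 (s = 0, t = 1); each new remainder r_{k+1} = r_{k-1} − q_k·r_k inherits s_{k+1} = s_{k-1} − q_k·s_k, t_{k+1} = t_{k-1} − q_k·t_k, so r_k = a·s_k + b·t_k at every step:
  q = 1: r = 77, s = 1 − 1·0 = 1, t = 0 − 1·1 = -1  (check: 356·1 + 279·(-1) = 77)
  q = 3: r = 48, s = 0 − 3·1 = -3, t = 1 − 3·(-1) = 4  (check: 356·(-3) + 279·4 = 48)
  q = 1: r = 29, s = 1 − 1·(-3) = 4, t = -1 − 1·4 = -5  (check: 356·4 + 279·(-5) = 29)
  q = 1: r = 19, s = -3 − 1·4 = -7, t = 4 − 1·(-5) = 9  (check: 356·(-7) + 279·9 = 19)
  q = 1: r = 10, s = 4 − 1·(-7) = 11, t = -5 − 1·9 = -14  (check: 356·11 + 279·(-14) = 10)
  q = 1: r = 9, s = -7 − 1·11 = -18, t = 9 − 1·(-14) = 23  (check: 356·(-18) + 279·23 = 9)
  q = 1: r = 1, s = 11 − 1·(-18) = 29, t = -14 − 1·23 = -37  (check: 356·29 + 279·(-37) = 1)
The row with r = 1 (the gcd) gives the Bezout coefficients s = 29, t = -37.
Result: 356 · (29) + 279 · (-37) = 1.

gcd(356, 279) = 1; s = 29, t = -37 (check: 356·29 + 279·(-37) = 1).


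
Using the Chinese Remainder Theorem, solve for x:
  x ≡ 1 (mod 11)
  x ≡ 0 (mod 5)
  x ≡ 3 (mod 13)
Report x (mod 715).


Moduli 11, 5, 13 are pairwise coprime; by CRT there is a unique solution modulo M = 11 · 5 · 13 = 715.
Solve pairwise, accumulating the modulus:
  Start with x ≡ 1 (mod 11).
  Combine with x ≡ 0 (mod 5): since gcd(11, 5) = 1, we get a unique residue mod 55.
    Write x = 1 + 11·t and substitute into x ≡ 0 (mod 5): 11·t ≡ 0 − 1 = -1 (mod 5).
    Reduce coefficients mod 5: 1·t ≡ 4 (mod 5).
    So t ≡ 4 (mod 5).
    Then x = 1 + 11·4 = 45, valid modulo lcm(11, 5) = 55: x ≡ 45 (mod 55).
  Combine with x ≡ 3 (mod 13): since gcd(55, 13) = 1, we get a unique residue mod 715.
    Write x = 45 + 55·t and substitute into x ≡ 3 (mod 13): 55·t ≡ 3 − 45 = -42 (mod 13).
    Reduce coefficients mod 13: 3·t ≡ 10 (mod 13).
    The inverse of 3 mod 13 is 9 (since 3·9 = 27 = 2·13 + 1), so t ≡ 9·10 = 90 ≡ 12 (mod 13).
    Then x = 45 + 55·12 = 705, valid modulo lcm(55, 13) = 715: x ≡ 705 (mod 715).
Verify: 705 mod 11 = 1 ✓, 705 mod 5 = 0 ✓, 705 mod 13 = 3 ✓.

x ≡ 705 (mod 715).


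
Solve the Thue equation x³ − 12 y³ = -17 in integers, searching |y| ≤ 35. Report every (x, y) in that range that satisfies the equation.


The equation is x³ - 12y³ = -17. For fixed y, x³ = 12·y³ − 17, so a solution requires the RHS to be a perfect cube.
Strategy: iterate y from -35 to 35, compute RHS = 12·y³ − 17, and check whether it is a (positive or negative) perfect cube.
Check small values of y:
  y = 0: RHS = -17 is not a perfect cube.
  y = 1: RHS = -5 is not a perfect cube.
  y = -1: RHS = -29 is not a perfect cube.
  y = 2: RHS = 79 is not a perfect cube.
  y = -2: RHS = -113 is not a perfect cube.
  y = 3: RHS = 307 is not a perfect cube.
  y = -3: RHS = -341 is not a perfect cube.
Continuing the search up to |y| = 35 finds no solutions either.
No (x, y) in the scanned range satisfies the equation.

No integer solutions with |y| ≤ 35.


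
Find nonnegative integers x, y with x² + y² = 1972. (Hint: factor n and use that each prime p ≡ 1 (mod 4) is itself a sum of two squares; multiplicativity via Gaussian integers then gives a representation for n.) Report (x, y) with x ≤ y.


Step 1: Factor n = 1972 = 2^2 · 17 · 29.
Step 2: Check the mod-4 condition on each prime factor: 2 = 2 (special); 17 ≡ 1 (mod 4), exponent 1; 29 ≡ 1 (mod 4), exponent 1.
All primes ≡ 3 (mod 4) appear to even exponent (or don't appear), so by the two-squares theorem n IS expressible as a sum of two squares.
Step 3: Build a representation. Group n = k² · m with k = 2 and m = 17 · 29 = 493 (a product of primes ≡ 1 (mod 4)); a representation of m scales to one of n via (k·x)² + (k·y)² = k²(x² + y²). Each prime p ≡ 1 (mod 4) is itself a sum of two squares; find a² by testing p − a² for a perfect square:
  17: 17 − 1² = 16 = 4² ⇒ 17 = 1² + 4².
  29: 29 − 1² = 28, 29 − 2² = 25 = 5² ⇒ 29 = 2² + 5².
  Combine using the Brahmagupta–Fibonacci identity (a² + b²)(c² + d²) = (ac − bd)² + (ad + bc)² = (ac + bd)² + (ad − bc)²:
  17 · 29 = 493: from (1² + 4²)(2² + 5²), take (1·2 − 4·5, 1·5 + 4·2) = (2 − 20, 5 + 8) = (-18, 13); dropping signs (only squares matter) gives (18, 13); check 18² + 13² = 324 + 169 = 493 ✓.
  Scale by k = 2: (2·18, 2·13) = (36, 26).
Step 4: Order so x ≤ y and verify: 26² + 36² = 676 + 1296 = 1972 = n. ✓

n = 1972 = 26² + 36² (one valid representation with x ≤ y).


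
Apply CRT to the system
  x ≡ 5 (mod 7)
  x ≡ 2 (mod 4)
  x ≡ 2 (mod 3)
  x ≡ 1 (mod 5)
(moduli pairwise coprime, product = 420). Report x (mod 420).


Product of moduli M = 7 · 4 · 3 · 5 = 420.
Merge one congruence at a time:
  Start: x ≡ 5 (mod 7).
  Combine with x ≡ 2 (mod 4); new modulus lcm = 28.
    Write x = 5 + 7·t and substitute into x ≡ 2 (mod 4): 7·t ≡ 2 − 5 = -3 (mod 4).
    Reduce coefficients mod 4: 3·t ≡ 1 (mod 4).
    The inverse of 3 mod 4 is 3 (since 3·3 = 9 = 2·4 + 1), so t ≡ 3·1 = 3 ≡ 3 (mod 4).
    Then x = 5 + 7·3 = 26, valid modulo lcm(7, 4) = 28: x ≡ 26 (mod 28).
  Combine with x ≡ 2 (mod 3); new modulus lcm = 84.
    Write x = 26 + 28·t and substitute into x ≡ 2 (mod 3): 28·t ≡ 2 − 26 = -24 (mod 3).
    Reduce coefficients mod 3: 1·t ≡ 0 (mod 3).
    So t ≡ 0 (mod 3).
    Then x = 26 + 28·0 = 26, valid modulo lcm(28, 3) = 84: x ≡ 26 (mod 84).
  Combine with x ≡ 1 (mod 5); new modulus lcm = 420.
    Write x = 26 + 84·t and substitute into x ≡ 1 (mod 5): 84·t ≡ 1 − 26 = -25 (mod 5).
    Reduce coefficients mod 5: 4·t ≡ 0 (mod 5).
    The inverse of 4 mod 5 is 4 (since 4·4 = 16 = 3·5 + 1), so t ≡ 4·0 = 0 ≡ 0 (mod 5).
    Then x = 26 + 84·0 = 26, valid modulo lcm(84, 5) = 420: x ≡ 26 (mod 420).
Verify against each original: 26 mod 7 = 5, 26 mod 4 = 2, 26 mod 3 = 2, 26 mod 5 = 1.

x ≡ 26 (mod 420).
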